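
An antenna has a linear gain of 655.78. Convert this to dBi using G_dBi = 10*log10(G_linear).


G_dBi = 10 * log10(655.78) = 28.17 dBi

28.17 dBi


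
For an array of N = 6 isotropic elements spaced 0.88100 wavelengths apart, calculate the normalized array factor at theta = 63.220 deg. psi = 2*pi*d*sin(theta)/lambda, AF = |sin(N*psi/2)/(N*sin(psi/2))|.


psi = 2*pi*0.88100*sin(63.220 deg) = 4.941767 rad
AF = |sin(6*4.941767/2) / (6*sin(4.941767/2))| = 0.2071

0.2071


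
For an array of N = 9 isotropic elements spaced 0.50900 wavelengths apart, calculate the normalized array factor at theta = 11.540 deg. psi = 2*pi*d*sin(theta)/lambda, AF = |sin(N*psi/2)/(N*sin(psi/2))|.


psi = 2*pi*0.50900*sin(11.540 deg) = 0.6397946 rad
AF = |sin(9*0.6397946/2) / (9*sin(0.6397946/2))| = 0.09169

0.09169


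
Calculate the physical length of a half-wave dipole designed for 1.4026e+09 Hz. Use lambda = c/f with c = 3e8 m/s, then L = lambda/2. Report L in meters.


lambda = c / f = 3.0000e+08 / 1.4026e+09 = 0.2138885 m
L = lambda / 2 = 0.2138885 / 2 = 0.1069 m

0.1069 m


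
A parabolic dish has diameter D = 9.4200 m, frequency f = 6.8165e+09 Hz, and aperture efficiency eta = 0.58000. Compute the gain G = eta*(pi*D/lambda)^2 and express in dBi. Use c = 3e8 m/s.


lambda = c / f = 3.0000e+08 / 6.8165e+09 = 0.04401086 m
G_linear = 0.58000 * (pi * 9.4200 / 0.04401086)^2 = 262246.6
G_dBi = 10 * log10(262246.6) = 54.19 dBi

54.19 dBi


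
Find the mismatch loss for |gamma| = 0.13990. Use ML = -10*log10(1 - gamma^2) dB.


ML = -10 * log10(1 - 0.13990^2) = -10 * log10(0.98042799) = 0.08584 dB

0.08584 dB


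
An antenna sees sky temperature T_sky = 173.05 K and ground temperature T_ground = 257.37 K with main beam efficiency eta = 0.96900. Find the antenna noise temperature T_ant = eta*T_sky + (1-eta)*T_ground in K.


T_ant = 0.96900 * 173.05 + (1 - 0.96900) * 257.37 = 175.7 K

175.7 K


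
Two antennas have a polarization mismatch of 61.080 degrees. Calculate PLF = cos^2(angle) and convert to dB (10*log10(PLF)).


PLF_linear = cos^2(61.080 deg) = 0.2338573
PLF_dB = 10 * log10(0.2338573) = -6.310 dB

-6.310 dB


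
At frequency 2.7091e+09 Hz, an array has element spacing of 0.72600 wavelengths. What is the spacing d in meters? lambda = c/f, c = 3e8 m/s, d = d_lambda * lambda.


lambda = c / f = 3.0000e+08 / 2.7091e+09 = 0.1107379 m
d = 0.72600 * 0.1107379 = 0.08040 m

0.08040 m


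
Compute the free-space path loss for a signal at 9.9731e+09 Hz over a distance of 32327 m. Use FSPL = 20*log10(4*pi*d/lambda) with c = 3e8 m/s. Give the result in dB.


lambda = c / f = 3.0000e+08 / 9.9731e+09 = 0.03008092 m
FSPL = 20 * log10(4*pi*32327/0.03008092) = 142.6 dB

142.6 dB


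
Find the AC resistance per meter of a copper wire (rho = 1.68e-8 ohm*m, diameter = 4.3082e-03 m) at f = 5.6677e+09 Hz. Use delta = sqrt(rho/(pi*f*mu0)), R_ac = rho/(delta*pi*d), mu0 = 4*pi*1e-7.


delta = sqrt(1.68e-8 / (pi * 5.6677e+09 * 4*pi*1e-7)) = 8.665055e-07 m
R_ac = 1.68e-8 / (8.665055e-07 * pi * 4.3082e-03) = 1.432 ohm/m

1.432 ohm/m


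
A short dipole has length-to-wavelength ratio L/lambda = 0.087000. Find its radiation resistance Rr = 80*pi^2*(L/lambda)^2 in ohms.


Rr = 80 * pi^2 * (0.087000)^2 = 80 * 9.869604 * 7.569000e-03 = 5.976 ohm

5.976 ohm


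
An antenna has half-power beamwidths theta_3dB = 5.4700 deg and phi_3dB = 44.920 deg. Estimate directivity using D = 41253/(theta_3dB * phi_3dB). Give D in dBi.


D_linear = 41253 / (5.4700 * 44.920) = 167.8914
D_dBi = 10 * log10(167.8914) = 22.25 dBi

22.25 dBi


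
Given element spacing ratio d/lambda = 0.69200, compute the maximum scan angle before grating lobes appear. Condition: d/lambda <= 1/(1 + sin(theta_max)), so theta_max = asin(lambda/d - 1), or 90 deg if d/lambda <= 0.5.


lambda/d - 1 = 1/0.69200 - 1 = 0.4450867
theta_max = asin(0.4450867) = 26.43 deg

26.43 deg


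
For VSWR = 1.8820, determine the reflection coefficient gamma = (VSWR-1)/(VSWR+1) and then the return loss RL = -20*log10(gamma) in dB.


gamma = (1.8820 - 1) / (1.8820 + 1) = 0.3060375
RL = -20 * log10(0.3060375) = 10.28 dB

10.28 dB


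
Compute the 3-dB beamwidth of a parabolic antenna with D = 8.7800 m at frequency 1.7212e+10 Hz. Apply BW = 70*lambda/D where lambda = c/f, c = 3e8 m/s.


lambda = c / f = 3.0000e+08 / 1.7212e+10 = 0.01742970 m
BW = 70 * 0.01742970 / 8.7800 = 0.1390 deg

0.1390 deg


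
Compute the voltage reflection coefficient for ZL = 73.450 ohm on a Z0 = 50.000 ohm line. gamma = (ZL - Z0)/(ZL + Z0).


gamma = (73.450 - 50.000) / (73.450 + 50.000) = 0.1900

0.1900


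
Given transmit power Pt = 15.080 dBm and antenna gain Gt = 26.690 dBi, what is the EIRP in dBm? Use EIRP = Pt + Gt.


EIRP = Pt + Gt = 15.080 + 26.690 = 41.77 dBm

41.77 dBm


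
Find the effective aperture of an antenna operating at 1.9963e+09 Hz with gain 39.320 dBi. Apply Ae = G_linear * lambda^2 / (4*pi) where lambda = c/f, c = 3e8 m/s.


lambda = c / f = 3.0000e+08 / 1.9963e+09 = 0.1502780 m
G_linear = 10^(39.320/10) = 8550.667
Ae = G_linear * lambda^2 / (4*pi) = 8550.667 * 0.1502780^2 / (4*pi) = 15.37 m^2

15.37 m^2


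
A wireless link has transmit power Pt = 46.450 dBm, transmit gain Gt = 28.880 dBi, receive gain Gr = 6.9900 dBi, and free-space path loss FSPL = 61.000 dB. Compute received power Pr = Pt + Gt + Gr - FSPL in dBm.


Pr = 46.450 + 28.880 + 6.9900 - 61.000 = 21.32 dBm

21.32 dBm


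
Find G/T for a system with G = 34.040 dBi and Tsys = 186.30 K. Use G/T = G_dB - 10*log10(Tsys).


G/T = 34.040 - 10*log10(186.30) = 34.040 - 22.70213 = 11.34 dB/K

11.34 dB/K


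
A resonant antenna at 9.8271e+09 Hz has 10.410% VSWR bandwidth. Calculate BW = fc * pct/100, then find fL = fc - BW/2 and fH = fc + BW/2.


BW = 9.8271e+09 * 10.410/100 = 1.023001e+09 Hz
fL = 9.8271e+09 - 1.023001e+09/2 = 9.316e+09 Hz
fH = 9.8271e+09 + 1.023001e+09/2 = 1.034e+10 Hz

BW=1.023e+09 Hz, fL=9.316e+09 Hz, fH=1.034e+10 Hz


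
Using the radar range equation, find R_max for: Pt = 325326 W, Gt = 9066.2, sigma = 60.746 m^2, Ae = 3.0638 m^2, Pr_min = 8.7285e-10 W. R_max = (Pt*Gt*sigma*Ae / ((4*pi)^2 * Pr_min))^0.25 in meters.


R^4 = 325326*9066.2*60.746*3.0638 / ((4*pi)^2 * 8.7285e-10) = 3.982565e+18
R_max = 3.982565e+18^0.25 = 44673 m

44673 m


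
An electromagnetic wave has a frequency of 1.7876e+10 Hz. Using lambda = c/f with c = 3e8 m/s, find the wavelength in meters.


lambda = c / f = 3.0000e+08 / 1.7876e+10 = 0.01678 m

0.01678 m


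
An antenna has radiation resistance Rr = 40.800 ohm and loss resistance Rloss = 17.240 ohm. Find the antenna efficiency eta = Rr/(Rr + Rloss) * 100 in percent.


eta = 40.800 / (40.800 + 17.240) * 100 = 70.30%

70.30%


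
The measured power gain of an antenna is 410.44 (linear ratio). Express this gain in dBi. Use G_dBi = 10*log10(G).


G_dBi = 10 * log10(410.44) = 26.13 dBi

26.13 dBi


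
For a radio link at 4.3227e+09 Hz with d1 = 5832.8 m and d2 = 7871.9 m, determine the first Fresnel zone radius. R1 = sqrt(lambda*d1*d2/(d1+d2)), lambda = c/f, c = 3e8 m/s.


lambda = c / f = 3.0000e+08 / 4.3227e+09 = 0.06940107 m
R1 = sqrt(0.06940107 * 5832.8 * 7871.9 / (5832.8 + 7871.9)) = 15.25 m

15.25 m


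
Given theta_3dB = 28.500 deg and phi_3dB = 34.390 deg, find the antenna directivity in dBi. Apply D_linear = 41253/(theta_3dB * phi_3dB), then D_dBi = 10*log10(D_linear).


D_linear = 41253 / (28.500 * 34.390) = 42.08996
D_dBi = 10 * log10(42.08996) = 16.24 dBi

16.24 dBi


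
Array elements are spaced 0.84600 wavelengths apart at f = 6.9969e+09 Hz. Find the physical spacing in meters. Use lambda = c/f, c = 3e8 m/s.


lambda = c / f = 3.0000e+08 / 6.9969e+09 = 0.04287613 m
d = 0.84600 * 0.04287613 = 0.03627 m

0.03627 m


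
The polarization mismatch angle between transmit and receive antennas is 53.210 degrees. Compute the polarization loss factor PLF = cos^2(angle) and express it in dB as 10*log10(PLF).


PLF_linear = cos^2(53.210 deg) = 0.3586618
PLF_dB = 10 * log10(0.3586618) = -4.453 dB

-4.453 dB


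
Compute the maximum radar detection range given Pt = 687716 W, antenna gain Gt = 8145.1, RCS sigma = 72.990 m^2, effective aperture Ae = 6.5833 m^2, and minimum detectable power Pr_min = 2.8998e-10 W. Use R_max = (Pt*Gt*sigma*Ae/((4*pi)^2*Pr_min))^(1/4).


R^4 = 687716*8145.1*72.990*6.5833 / ((4*pi)^2 * 2.8998e-10) = 5.877935e+19
R_max = 5.877935e+19^0.25 = 87560 m

87560 m


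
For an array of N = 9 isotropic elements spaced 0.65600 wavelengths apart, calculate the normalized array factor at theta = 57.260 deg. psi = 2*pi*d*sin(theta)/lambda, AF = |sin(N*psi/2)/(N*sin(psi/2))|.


psi = 2*pi*0.65600*sin(57.260 deg) = 3.466958 rad
AF = |sin(9*3.466958/2) / (9*sin(3.466958/2))| = 0.01199

0.01199


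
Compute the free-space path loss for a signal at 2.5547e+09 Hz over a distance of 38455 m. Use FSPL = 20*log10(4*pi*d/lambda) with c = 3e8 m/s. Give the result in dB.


lambda = c / f = 3.0000e+08 / 2.5547e+09 = 0.1174306 m
FSPL = 20 * log10(4*pi*38455/0.1174306) = 132.3 dB

132.3 dB


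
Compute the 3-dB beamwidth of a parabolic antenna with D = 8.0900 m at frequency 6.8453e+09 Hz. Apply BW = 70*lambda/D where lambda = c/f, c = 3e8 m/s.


lambda = c / f = 3.0000e+08 / 6.8453e+09 = 0.04382569 m
BW = 70 * 0.04382569 / 8.0900 = 0.3792 deg

0.3792 deg


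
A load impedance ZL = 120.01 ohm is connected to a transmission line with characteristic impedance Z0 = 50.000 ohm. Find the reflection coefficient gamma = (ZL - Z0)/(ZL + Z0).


gamma = (120.01 - 50.000) / (120.01 + 50.000) = 0.4118

0.4118


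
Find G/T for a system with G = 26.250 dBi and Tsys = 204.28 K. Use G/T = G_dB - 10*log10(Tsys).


G/T = 26.250 - 10*log10(204.28) = 26.250 - 23.10226 = 3.148 dB/K

3.148 dB/K


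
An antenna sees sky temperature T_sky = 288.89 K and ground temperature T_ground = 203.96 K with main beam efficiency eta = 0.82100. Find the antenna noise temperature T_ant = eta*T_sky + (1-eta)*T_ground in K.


T_ant = 0.82100 * 288.89 + (1 - 0.82100) * 203.96 = 273.7 K

273.7 K


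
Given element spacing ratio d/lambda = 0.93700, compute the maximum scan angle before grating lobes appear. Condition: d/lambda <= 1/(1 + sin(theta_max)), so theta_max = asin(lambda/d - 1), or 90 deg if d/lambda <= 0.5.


lambda/d - 1 = 1/0.93700 - 1 = 0.06723586
theta_max = asin(0.06723586) = 3.855 deg

3.855 deg


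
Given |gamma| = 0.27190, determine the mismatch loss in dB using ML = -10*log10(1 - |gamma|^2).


ML = -10 * log10(1 - 0.27190^2) = -10 * log10(0.92607039) = 0.3336 dB

0.3336 dB


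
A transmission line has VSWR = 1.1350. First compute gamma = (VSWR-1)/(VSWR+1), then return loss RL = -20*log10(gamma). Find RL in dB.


gamma = (1.1350 - 1) / (1.1350 + 1) = 0.06323185
RL = -20 * log10(0.06323185) = 23.98 dB

23.98 dB


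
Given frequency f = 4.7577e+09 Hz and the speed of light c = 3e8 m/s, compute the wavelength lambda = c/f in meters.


lambda = c / f = 3.0000e+08 / 4.7577e+09 = 0.06306 m

0.06306 m


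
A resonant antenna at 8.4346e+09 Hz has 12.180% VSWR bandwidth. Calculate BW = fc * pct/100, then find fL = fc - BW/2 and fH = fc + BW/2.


BW = 8.4346e+09 * 12.180/100 = 1.027334e+09 Hz
fL = 8.4346e+09 - 1.027334e+09/2 = 7.921e+09 Hz
fH = 8.4346e+09 + 1.027334e+09/2 = 8.948e+09 Hz

BW=1.027e+09 Hz, fL=7.921e+09 Hz, fH=8.948e+09 Hz


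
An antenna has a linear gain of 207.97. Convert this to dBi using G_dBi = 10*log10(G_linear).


G_dBi = 10 * log10(207.97) = 23.18 dBi

23.18 dBi


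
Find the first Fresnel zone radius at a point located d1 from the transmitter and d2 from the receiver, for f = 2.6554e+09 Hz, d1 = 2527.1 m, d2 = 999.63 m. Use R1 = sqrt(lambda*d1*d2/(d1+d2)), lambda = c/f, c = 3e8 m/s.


lambda = c / f = 3.0000e+08 / 2.6554e+09 = 0.1129773 m
R1 = sqrt(0.1129773 * 2527.1 * 999.63 / (2527.1 + 999.63)) = 8.996 m

8.996 m


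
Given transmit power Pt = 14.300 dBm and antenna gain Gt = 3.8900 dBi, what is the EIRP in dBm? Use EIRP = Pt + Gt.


EIRP = Pt + Gt = 14.300 + 3.8900 = 18.19 dBm

18.19 dBm


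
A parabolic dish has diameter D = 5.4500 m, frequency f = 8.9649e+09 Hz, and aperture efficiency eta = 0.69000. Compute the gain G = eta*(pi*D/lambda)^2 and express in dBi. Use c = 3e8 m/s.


lambda = c / f = 3.0000e+08 / 8.9649e+09 = 0.03346384 m
G_linear = 0.69000 * (pi * 5.4500 / 0.03346384)^2 = 180630.2
G_dBi = 10 * log10(180630.2) = 52.57 dBi

52.57 dBi


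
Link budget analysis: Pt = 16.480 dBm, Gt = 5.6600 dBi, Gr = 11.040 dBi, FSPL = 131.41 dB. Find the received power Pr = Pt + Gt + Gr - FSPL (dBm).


Pr = 16.480 + 5.6600 + 11.040 - 131.41 = -98.23 dBm

-98.23 dBm


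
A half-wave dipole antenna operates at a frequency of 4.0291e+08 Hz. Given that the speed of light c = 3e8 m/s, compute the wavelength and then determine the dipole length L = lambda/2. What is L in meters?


lambda = c / f = 3.0000e+08 / 4.0291e+08 = 0.7445832 m
L = lambda / 2 = 0.7445832 / 2 = 0.3723 m

0.3723 m


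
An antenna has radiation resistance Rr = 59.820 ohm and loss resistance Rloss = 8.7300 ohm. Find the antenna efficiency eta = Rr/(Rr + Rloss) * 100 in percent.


eta = 59.820 / (59.820 + 8.7300) * 100 = 87.26%

87.26%


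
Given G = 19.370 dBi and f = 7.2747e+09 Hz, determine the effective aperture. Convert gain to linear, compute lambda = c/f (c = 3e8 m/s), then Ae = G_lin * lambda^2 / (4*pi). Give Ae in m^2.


lambda = c / f = 3.0000e+08 / 7.2747e+09 = 0.04123881 m
G_linear = 10^(19.370/10) = 86.49679
Ae = G_linear * lambda^2 / (4*pi) = 86.49679 * 0.04123881^2 / (4*pi) = 0.01171 m^2

0.01171 m^2


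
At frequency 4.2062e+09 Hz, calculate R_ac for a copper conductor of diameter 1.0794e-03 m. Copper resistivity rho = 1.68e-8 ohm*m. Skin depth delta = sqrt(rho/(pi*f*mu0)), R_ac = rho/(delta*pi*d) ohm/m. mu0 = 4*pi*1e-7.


delta = sqrt(1.68e-8 / (pi * 4.2062e+09 * 4*pi*1e-7)) = 1.005842e-06 m
R_ac = 1.68e-8 / (1.005842e-06 * pi * 1.0794e-03) = 4.925 ohm/m

4.925 ohm/m


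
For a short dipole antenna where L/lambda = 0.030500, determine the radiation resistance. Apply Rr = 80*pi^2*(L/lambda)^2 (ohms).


Rr = 80 * pi^2 * (0.030500)^2 = 80 * 9.869604 * 9.302500e-04 = 0.7345 ohm

0.7345 ohm


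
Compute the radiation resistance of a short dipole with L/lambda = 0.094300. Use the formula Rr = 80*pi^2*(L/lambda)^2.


Rr = 80 * pi^2 * (0.094300)^2 = 80 * 9.869604 * 8.892490e-03 = 7.021 ohm

7.021 ohm


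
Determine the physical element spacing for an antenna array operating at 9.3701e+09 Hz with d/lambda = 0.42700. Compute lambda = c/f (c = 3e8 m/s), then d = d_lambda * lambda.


lambda = c / f = 3.0000e+08 / 9.3701e+09 = 0.03201673 m
d = 0.42700 * 0.03201673 = 0.01367 m

0.01367 m


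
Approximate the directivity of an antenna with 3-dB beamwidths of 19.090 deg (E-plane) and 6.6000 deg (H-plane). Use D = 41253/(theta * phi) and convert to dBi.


D_linear = 41253 / (19.090 * 6.6000) = 327.4204
D_dBi = 10 * log10(327.4204) = 25.15 dBi

25.15 dBi


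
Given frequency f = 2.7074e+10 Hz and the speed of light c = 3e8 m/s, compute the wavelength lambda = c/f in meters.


lambda = c / f = 3.0000e+08 / 2.7074e+10 = 0.01108 m

0.01108 m


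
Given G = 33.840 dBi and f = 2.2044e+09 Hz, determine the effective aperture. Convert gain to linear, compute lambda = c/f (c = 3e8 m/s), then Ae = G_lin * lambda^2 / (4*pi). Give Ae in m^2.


lambda = c / f = 3.0000e+08 / 2.2044e+09 = 0.1360915 m
G_linear = 10^(33.840/10) = 2421.029
Ae = G_linear * lambda^2 / (4*pi) = 2421.029 * 0.1360915^2 / (4*pi) = 3.568 m^2

3.568 m^2


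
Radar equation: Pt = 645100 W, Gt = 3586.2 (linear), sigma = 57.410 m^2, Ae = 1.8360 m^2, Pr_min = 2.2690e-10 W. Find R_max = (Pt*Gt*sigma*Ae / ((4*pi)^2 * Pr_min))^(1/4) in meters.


R^4 = 645100*3586.2*57.410*1.8360 / ((4*pi)^2 * 2.2690e-10) = 6.805618e+18
R_max = 6.805618e+18^0.25 = 51076 m

51076 m


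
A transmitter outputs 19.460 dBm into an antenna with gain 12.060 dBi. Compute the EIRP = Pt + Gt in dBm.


EIRP = Pt + Gt = 19.460 + 12.060 = 31.52 dBm

31.52 dBm


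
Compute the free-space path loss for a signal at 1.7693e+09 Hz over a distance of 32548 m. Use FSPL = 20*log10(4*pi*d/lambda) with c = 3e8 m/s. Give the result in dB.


lambda = c / f = 3.0000e+08 / 1.7693e+09 = 0.1695586 m
FSPL = 20 * log10(4*pi*32548/0.1695586) = 127.6 dB

127.6 dB


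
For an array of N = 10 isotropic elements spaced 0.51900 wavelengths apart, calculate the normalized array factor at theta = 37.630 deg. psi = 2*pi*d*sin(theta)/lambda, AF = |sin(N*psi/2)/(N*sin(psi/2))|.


psi = 2*pi*0.51900*sin(37.630 deg) = 1.991020 rad
AF = |sin(10*1.991020/2) / (10*sin(1.991020/2))| = 0.06028

0.06028


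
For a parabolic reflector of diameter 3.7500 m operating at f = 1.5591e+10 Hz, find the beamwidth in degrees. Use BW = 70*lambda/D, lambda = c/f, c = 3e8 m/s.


lambda = c / f = 3.0000e+08 / 1.5591e+10 = 0.01924187 m
BW = 70 * 0.01924187 / 3.7500 = 0.3592 deg

0.3592 deg


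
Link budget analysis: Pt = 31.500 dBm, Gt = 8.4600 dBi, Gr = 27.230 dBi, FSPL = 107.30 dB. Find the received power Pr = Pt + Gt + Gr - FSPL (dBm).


Pr = 31.500 + 8.4600 + 27.230 - 107.30 = -40.11 dBm

-40.11 dBm


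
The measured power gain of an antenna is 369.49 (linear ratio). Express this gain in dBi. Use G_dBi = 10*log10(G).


G_dBi = 10 * log10(369.49) = 25.68 dBi

25.68 dBi


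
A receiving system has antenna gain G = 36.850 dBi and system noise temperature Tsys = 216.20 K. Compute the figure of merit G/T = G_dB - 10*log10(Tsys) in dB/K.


G/T = 36.850 - 10*log10(216.20) = 36.850 - 23.34856 = 13.50 dB/K

13.50 dB/K


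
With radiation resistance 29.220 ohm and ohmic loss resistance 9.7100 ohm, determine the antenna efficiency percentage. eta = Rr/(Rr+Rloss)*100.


eta = 29.220 / (29.220 + 9.7100) * 100 = 75.06%

75.06%


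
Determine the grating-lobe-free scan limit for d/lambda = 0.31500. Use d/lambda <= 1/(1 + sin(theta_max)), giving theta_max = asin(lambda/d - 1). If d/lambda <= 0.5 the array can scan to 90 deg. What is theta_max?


lambda/d - 1 = 1/0.31500 - 1 = 2.174603 >= 1
d/lambda <= 0.5, so the array can scan to endfire without grating lobes: theta_max = 90 deg

90 deg


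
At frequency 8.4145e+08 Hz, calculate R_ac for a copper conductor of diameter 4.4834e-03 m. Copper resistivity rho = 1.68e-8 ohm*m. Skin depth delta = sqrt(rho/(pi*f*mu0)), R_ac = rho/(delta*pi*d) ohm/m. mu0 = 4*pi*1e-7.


delta = sqrt(1.68e-8 / (pi * 8.4145e+08 * 4*pi*1e-7)) = 2.248851e-06 m
R_ac = 1.68e-8 / (2.248851e-06 * pi * 4.4834e-03) = 0.5304 ohm/m

0.5304 ohm/m


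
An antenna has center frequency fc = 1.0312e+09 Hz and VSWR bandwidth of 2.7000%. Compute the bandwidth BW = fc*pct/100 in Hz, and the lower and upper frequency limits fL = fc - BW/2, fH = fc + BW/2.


BW = 1.0312e+09 * 2.7000/100 = 2.784240e+07 Hz
fL = 1.0312e+09 - 2.784240e+07/2 = 1.017e+09 Hz
fH = 1.0312e+09 + 2.784240e+07/2 = 1.045e+09 Hz

BW=2.784e+07 Hz, fL=1.017e+09 Hz, fH=1.045e+09 Hz


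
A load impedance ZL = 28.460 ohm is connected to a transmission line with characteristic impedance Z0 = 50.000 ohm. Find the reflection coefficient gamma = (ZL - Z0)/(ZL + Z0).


gamma = (28.460 - 50.000) / (28.460 + 50.000) = -0.2745

-0.2745


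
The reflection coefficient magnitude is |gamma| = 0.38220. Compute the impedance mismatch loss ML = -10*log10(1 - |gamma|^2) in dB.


ML = -10 * log10(1 - 0.38220^2) = -10 * log10(0.85392316) = 0.6858 dB

0.6858 dB


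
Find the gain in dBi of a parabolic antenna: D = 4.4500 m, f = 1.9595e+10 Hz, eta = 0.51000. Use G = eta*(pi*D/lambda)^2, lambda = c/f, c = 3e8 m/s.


lambda = c / f = 3.0000e+08 / 1.9595e+10 = 0.01531003 m
G_linear = 0.51000 * (pi * 4.4500 / 0.01531003)^2 = 425243.7
G_dBi = 10 * log10(425243.7) = 56.29 dBi

56.29 dBi


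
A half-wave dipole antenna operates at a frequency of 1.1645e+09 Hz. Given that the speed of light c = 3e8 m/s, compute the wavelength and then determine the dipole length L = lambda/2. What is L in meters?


lambda = c / f = 3.0000e+08 / 1.1645e+09 = 0.2576213 m
L = lambda / 2 = 0.2576213 / 2 = 0.1288 m

0.1288 m


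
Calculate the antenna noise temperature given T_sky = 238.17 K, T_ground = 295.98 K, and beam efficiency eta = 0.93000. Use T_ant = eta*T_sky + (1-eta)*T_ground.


T_ant = 0.93000 * 238.17 + (1 - 0.93000) * 295.98 = 242.2 K

242.2 K


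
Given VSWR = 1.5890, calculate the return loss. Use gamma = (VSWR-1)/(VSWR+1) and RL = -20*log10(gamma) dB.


gamma = (1.5890 - 1) / (1.5890 + 1) = 0.2275010
RL = -20 * log10(0.2275010) = 12.86 dB

12.86 dB


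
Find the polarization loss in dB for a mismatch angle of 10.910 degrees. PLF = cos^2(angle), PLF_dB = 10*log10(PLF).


PLF_linear = cos^2(10.910 deg) = 0.9641781
PLF_dB = 10 * log10(0.9641781) = -0.1584 dB

-0.1584 dB


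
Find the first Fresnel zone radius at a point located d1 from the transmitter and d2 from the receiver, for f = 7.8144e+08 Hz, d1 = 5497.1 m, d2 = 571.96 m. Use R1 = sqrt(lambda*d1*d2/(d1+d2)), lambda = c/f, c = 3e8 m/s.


lambda = c / f = 3.0000e+08 / 7.8144e+08 = 0.3839066 m
R1 = sqrt(0.3839066 * 5497.1 * 571.96 / (5497.1 + 571.96)) = 14.10 m

14.10 m


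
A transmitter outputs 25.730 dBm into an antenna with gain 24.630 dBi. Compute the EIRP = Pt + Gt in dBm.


EIRP = Pt + Gt = 25.730 + 24.630 = 50.36 dBm

50.36 dBm


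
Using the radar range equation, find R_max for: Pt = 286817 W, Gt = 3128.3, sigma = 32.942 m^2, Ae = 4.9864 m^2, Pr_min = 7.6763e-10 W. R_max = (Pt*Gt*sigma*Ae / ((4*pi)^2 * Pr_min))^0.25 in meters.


R^4 = 286817*3128.3*32.942*4.9864 / ((4*pi)^2 * 7.6763e-10) = 1.215846e+18
R_max = 1.215846e+18^0.25 = 33206 m

33206 m


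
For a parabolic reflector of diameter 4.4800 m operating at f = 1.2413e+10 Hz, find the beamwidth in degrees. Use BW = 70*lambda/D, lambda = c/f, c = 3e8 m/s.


lambda = c / f = 3.0000e+08 / 1.2413e+10 = 0.02416821 m
BW = 70 * 0.02416821 / 4.4800 = 0.3776 deg

0.3776 deg


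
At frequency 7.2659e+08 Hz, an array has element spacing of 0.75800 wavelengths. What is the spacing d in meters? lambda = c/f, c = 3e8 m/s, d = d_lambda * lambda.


lambda = c / f = 3.0000e+08 / 7.2659e+08 = 0.4128876 m
d = 0.75800 * 0.4128876 = 0.3130 m

0.3130 m


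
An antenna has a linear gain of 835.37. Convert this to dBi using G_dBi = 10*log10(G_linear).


G_dBi = 10 * log10(835.37) = 29.22 dBi

29.22 dBi


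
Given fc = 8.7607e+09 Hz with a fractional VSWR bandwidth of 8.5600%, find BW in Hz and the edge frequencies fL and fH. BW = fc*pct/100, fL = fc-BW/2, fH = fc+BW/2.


BW = 8.7607e+09 * 8.5600/100 = 7.499159e+08 Hz
fL = 8.7607e+09 - 7.499159e+08/2 = 8.386e+09 Hz
fH = 8.7607e+09 + 7.499159e+08/2 = 9.136e+09 Hz

BW=7.499e+08 Hz, fL=8.386e+09 Hz, fH=9.136e+09 Hz


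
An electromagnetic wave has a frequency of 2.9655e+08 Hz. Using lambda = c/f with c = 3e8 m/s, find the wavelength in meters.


lambda = c / f = 3.0000e+08 / 2.9655e+08 = 1.012 m

1.012 m


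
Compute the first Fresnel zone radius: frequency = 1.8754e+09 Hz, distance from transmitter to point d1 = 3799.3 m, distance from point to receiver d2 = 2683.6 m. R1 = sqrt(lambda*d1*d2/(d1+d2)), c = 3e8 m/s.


lambda = c / f = 3.0000e+08 / 1.8754e+09 = 0.1599659 m
R1 = sqrt(0.1599659 * 3799.3 * 2683.6 / (3799.3 + 2683.6)) = 15.86 m

15.86 m


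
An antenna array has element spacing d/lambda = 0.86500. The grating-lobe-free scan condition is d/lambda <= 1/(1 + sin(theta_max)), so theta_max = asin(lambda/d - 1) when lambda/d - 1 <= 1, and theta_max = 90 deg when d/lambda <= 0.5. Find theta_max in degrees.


lambda/d - 1 = 1/0.86500 - 1 = 0.1560694
theta_max = asin(0.1560694) = 8.979 deg

8.979 deg


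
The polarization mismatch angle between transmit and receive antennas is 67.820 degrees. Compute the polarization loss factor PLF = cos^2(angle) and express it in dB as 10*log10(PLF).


PLF_linear = cos^2(67.820 deg) = 0.1425195
PLF_dB = 10 * log10(0.1425195) = -8.461 dB

-8.461 dB


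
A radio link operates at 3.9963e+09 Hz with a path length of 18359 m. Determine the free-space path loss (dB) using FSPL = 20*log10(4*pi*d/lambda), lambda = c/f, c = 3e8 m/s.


lambda = c / f = 3.0000e+08 / 3.9963e+09 = 0.07506944 m
FSPL = 20 * log10(4*pi*18359/0.07506944) = 129.8 dB

129.8 dB


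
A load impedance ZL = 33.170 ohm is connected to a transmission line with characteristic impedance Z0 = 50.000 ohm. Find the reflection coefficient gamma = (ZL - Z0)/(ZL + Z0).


gamma = (33.170 - 50.000) / (33.170 + 50.000) = -0.2024

-0.2024


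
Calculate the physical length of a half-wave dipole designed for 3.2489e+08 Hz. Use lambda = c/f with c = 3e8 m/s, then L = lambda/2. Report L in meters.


lambda = c / f = 3.0000e+08 / 3.2489e+08 = 0.9233895 m
L = lambda / 2 = 0.9233895 / 2 = 0.4617 m

0.4617 m


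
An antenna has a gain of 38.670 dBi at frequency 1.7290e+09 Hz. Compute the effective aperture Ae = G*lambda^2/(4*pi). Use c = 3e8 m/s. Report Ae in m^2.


lambda = c / f = 3.0000e+08 / 1.7290e+09 = 0.1735107 m
G_linear = 10^(38.670/10) = 7362.071
Ae = G_linear * lambda^2 / (4*pi) = 7362.071 * 0.1735107^2 / (4*pi) = 17.64 m^2

17.64 m^2


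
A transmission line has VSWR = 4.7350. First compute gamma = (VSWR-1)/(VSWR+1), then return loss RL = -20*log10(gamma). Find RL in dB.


gamma = (4.7350 - 1) / (4.7350 + 1) = 0.6512642
RL = -20 * log10(0.6512642) = 3.725 dB

3.725 dB


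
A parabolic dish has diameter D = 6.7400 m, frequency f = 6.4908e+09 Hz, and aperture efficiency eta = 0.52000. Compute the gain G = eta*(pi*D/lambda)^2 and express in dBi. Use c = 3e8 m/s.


lambda = c / f = 3.0000e+08 / 6.4908e+09 = 0.04621926 m
G_linear = 0.52000 * (pi * 6.7400 / 0.04621926)^2 = 109138.2
G_dBi = 10 * log10(109138.2) = 50.38 dBi

50.38 dBi


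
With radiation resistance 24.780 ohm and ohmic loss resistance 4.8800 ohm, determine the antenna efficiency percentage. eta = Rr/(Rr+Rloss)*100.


eta = 24.780 / (24.780 + 4.8800) * 100 = 83.55%

83.55%


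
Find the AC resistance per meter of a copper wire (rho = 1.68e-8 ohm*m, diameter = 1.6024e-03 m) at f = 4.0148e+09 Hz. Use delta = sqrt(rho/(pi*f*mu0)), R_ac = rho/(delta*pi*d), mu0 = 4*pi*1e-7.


delta = sqrt(1.68e-8 / (pi * 4.0148e+09 * 4*pi*1e-7)) = 1.029539e-06 m
R_ac = 1.68e-8 / (1.029539e-06 * pi * 1.6024e-03) = 3.241 ohm/m

3.241 ohm/m


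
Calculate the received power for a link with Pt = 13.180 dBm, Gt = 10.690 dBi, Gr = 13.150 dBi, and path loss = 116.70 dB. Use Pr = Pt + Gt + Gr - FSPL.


Pr = 13.180 + 10.690 + 13.150 - 116.70 = -79.68 dBm

-79.68 dBm


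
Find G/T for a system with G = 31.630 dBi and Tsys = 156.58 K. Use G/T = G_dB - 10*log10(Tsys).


G/T = 31.630 - 10*log10(156.58) = 31.630 - 21.94736 = 9.683 dB/K

9.683 dB/K


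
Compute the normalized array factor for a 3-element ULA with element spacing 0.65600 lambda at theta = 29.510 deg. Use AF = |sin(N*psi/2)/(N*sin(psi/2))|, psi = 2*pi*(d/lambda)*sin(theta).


psi = 2*pi*0.65600*sin(29.510 deg) = 2.030283 rad
AF = |sin(3*2.030283/2) / (3*sin(2.030283/2))| = 0.03767

0.03767


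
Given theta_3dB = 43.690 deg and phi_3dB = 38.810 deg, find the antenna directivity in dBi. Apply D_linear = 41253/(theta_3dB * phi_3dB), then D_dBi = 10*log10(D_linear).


D_linear = 41253 / (43.690 * 38.810) = 24.32931
D_dBi = 10 * log10(24.32931) = 13.86 dBi

13.86 dBi


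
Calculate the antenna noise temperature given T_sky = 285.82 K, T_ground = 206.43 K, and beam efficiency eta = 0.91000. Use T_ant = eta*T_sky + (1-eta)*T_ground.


T_ant = 0.91000 * 285.82 + (1 - 0.91000) * 206.43 = 278.7 K

278.7 K


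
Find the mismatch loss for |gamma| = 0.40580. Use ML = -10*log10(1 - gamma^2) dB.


ML = -10 * log10(1 - 0.40580^2) = -10 * log10(0.83532636) = 0.7814 dB

0.7814 dB


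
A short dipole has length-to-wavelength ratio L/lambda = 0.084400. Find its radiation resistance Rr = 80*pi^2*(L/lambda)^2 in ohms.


Rr = 80 * pi^2 * (0.084400)^2 = 80 * 9.869604 * 7.123360e-03 = 5.624 ohm

5.624 ohm


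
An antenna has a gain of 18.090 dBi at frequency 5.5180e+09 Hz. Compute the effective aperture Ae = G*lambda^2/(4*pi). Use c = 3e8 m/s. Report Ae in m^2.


lambda = c / f = 3.0000e+08 / 5.5180e+09 = 0.05436752 m
G_linear = 10^(18.090/10) = 64.41693
Ae = G_linear * lambda^2 / (4*pi) = 64.41693 * 0.05436752^2 / (4*pi) = 0.01515 m^2

0.01515 m^2


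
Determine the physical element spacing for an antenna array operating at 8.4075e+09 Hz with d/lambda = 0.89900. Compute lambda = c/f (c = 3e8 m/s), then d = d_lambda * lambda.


lambda = c / f = 3.0000e+08 / 8.4075e+09 = 0.03568243 m
d = 0.89900 * 0.03568243 = 0.03208 m

0.03208 m


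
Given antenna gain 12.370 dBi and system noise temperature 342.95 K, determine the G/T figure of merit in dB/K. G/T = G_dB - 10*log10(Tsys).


G/T = 12.370 - 10*log10(342.95) = 12.370 - 25.35231 = -12.98 dB/K

-12.98 dB/K


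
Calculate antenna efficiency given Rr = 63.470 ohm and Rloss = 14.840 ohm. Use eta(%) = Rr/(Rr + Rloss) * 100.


eta = 63.470 / (63.470 + 14.840) * 100 = 81.05%

81.05%


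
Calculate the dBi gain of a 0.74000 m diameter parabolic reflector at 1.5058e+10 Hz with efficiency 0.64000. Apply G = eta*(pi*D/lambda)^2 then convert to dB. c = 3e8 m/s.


lambda = c / f = 3.0000e+08 / 1.5058e+10 = 0.01992296 m
G_linear = 0.64000 * (pi * 0.74000 / 0.01992296)^2 = 8714.359
G_dBi = 10 * log10(8714.359) = 39.40 dBi

39.40 dBi


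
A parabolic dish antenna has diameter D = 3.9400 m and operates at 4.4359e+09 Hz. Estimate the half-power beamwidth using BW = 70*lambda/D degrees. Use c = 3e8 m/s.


lambda = c / f = 3.0000e+08 / 4.4359e+09 = 0.06763002 m
BW = 70 * 0.06763002 / 3.9400 = 1.202 deg

1.202 deg


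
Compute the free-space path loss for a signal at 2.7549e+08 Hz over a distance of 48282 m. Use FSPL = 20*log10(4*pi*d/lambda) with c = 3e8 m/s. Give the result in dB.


lambda = c / f = 3.0000e+08 / 2.7549e+08 = 1.088969 m
FSPL = 20 * log10(4*pi*48282/1.088969) = 114.9 dB

114.9 dB


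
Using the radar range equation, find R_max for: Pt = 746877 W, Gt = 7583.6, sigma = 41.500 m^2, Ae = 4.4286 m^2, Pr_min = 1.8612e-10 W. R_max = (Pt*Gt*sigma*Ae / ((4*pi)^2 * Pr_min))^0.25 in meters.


R^4 = 746877*7583.6*41.500*4.4286 / ((4*pi)^2 * 1.8612e-10) = 3.541818e+19
R_max = 3.541818e+19^0.25 = 77145 m

77145 m


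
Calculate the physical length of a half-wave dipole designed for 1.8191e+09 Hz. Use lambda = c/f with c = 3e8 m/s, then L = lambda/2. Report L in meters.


lambda = c / f = 3.0000e+08 / 1.8191e+09 = 0.1649167 m
L = lambda / 2 = 0.1649167 / 2 = 0.08246 m

0.08246 m


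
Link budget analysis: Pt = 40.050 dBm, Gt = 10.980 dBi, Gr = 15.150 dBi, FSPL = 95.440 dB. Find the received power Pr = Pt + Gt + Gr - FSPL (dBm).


Pr = 40.050 + 10.980 + 15.150 - 95.440 = -29.26 dBm

-29.26 dBm


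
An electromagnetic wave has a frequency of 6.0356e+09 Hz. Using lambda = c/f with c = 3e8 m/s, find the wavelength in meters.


lambda = c / f = 3.0000e+08 / 6.0356e+09 = 0.04971 m

0.04971 m


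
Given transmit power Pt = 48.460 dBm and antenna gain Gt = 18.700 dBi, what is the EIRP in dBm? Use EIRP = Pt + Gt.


EIRP = Pt + Gt = 48.460 + 18.700 = 67.16 dBm

67.16 dBm


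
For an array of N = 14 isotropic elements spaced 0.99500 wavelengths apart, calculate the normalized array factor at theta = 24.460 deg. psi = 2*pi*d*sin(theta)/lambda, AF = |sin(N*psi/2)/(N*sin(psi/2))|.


psi = 2*pi*0.99500*sin(24.460 deg) = 2.588594 rad
AF = |sin(14*2.588594/2) / (14*sin(2.588594/2))| = 0.04948

0.04948


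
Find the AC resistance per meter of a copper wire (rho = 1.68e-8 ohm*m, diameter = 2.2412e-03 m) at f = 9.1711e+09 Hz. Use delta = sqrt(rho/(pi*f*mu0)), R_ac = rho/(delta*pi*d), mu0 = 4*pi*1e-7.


delta = sqrt(1.68e-8 / (pi * 9.1711e+09 * 4*pi*1e-7)) = 6.811834e-07 m
R_ac = 1.68e-8 / (6.811834e-07 * pi * 2.2412e-03) = 3.503 ohm/m

3.503 ohm/m


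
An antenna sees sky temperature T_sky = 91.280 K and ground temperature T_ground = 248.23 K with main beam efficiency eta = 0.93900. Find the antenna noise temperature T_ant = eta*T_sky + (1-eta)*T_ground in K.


T_ant = 0.93900 * 91.280 + (1 - 0.93900) * 248.23 = 100.9 K

100.9 K


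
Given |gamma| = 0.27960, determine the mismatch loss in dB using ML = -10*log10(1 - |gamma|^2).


ML = -10 * log10(1 - 0.27960^2) = -10 * log10(0.92182384) = 0.3535 dB

0.3535 dB


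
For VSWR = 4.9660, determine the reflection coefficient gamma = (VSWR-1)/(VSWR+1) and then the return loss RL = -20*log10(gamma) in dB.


gamma = (4.9660 - 1) / (4.9660 + 1) = 0.6647670
RL = -20 * log10(0.6647670) = 3.547 dB

3.547 dB


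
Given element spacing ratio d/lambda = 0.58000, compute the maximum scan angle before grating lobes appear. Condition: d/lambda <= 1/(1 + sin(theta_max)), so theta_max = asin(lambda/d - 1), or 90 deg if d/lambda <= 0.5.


lambda/d - 1 = 1/0.58000 - 1 = 0.7241379
theta_max = asin(0.7241379) = 46.40 deg

46.40 deg


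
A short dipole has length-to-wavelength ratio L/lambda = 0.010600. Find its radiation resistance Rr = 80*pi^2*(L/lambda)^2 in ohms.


Rr = 80 * pi^2 * (0.010600)^2 = 80 * 9.869604 * 1.123600e-04 = 0.08872 ohm

0.08872 ohm


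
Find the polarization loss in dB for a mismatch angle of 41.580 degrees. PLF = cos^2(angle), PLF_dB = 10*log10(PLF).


PLF_linear = cos^2(41.580 deg) = 0.5595486
PLF_dB = 10 * log10(0.5595486) = -2.522 dB

-2.522 dB


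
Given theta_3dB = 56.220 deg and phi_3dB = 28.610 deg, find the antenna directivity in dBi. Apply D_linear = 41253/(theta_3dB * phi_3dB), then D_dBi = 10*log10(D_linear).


D_linear = 41253 / (56.220 * 28.610) = 25.64761
D_dBi = 10 * log10(25.64761) = 14.09 dBi

14.09 dBi


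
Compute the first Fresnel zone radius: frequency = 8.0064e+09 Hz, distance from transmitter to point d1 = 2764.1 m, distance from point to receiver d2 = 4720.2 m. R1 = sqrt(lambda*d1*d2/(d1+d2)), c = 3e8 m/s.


lambda = c / f = 3.0000e+08 / 8.0064e+09 = 0.03747002 m
R1 = sqrt(0.03747002 * 2764.1 * 4720.2 / (2764.1 + 4720.2)) = 8.082 m

8.082 m


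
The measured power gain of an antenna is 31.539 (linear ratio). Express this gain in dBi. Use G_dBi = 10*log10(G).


G_dBi = 10 * log10(31.539) = 14.99 dBi

14.99 dBi


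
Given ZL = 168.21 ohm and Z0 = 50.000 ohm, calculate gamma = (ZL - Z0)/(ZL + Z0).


gamma = (168.21 - 50.000) / (168.21 + 50.000) = 0.5417

0.5417


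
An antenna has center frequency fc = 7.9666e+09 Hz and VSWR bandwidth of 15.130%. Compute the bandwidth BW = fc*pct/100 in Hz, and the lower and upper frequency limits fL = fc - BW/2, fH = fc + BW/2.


BW = 7.9666e+09 * 15.130/100 = 1.205347e+09 Hz
fL = 7.9666e+09 - 1.205347e+09/2 = 7.364e+09 Hz
fH = 7.9666e+09 + 1.205347e+09/2 = 8.569e+09 Hz

BW=1.205e+09 Hz, fL=7.364e+09 Hz, fH=8.569e+09 Hz


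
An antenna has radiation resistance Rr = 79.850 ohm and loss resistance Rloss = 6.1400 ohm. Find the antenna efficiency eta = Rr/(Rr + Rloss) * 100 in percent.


eta = 79.850 / (79.850 + 6.1400) * 100 = 92.86%

92.86%


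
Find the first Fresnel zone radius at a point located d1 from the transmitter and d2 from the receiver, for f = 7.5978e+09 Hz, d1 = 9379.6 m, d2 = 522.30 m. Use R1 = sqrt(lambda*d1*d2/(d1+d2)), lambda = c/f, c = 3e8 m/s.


lambda = c / f = 3.0000e+08 / 7.5978e+09 = 0.03948511 m
R1 = sqrt(0.03948511 * 9379.6 * 522.30 / (9379.6 + 522.30)) = 4.420 m

4.420 m


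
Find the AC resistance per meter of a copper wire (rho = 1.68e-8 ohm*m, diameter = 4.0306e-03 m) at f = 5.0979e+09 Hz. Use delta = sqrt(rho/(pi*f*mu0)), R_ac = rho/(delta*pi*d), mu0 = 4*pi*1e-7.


delta = sqrt(1.68e-8 / (pi * 5.0979e+09 * 4*pi*1e-7)) = 9.136484e-07 m
R_ac = 1.68e-8 / (9.136484e-07 * pi * 4.0306e-03) = 1.452 ohm/m

1.452 ohm/m


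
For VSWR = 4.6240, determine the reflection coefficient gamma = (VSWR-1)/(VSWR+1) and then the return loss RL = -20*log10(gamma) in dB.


gamma = (4.6240 - 1) / (4.6240 + 1) = 0.6443812
RL = -20 * log10(0.6443812) = 3.817 dB

3.817 dB


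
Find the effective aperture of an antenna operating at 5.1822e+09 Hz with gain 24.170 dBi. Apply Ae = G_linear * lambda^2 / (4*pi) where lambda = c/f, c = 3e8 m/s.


lambda = c / f = 3.0000e+08 / 5.1822e+09 = 0.05789047 m
G_linear = 10^(24.170/10) = 261.2161
Ae = G_linear * lambda^2 / (4*pi) = 261.2161 * 0.05789047^2 / (4*pi) = 0.06966 m^2

0.06966 m^2


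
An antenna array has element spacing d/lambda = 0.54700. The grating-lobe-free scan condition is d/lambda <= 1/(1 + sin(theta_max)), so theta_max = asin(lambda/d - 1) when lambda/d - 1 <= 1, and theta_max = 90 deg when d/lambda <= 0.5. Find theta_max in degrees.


lambda/d - 1 = 1/0.54700 - 1 = 0.8281536
theta_max = asin(0.8281536) = 55.91 deg

55.91 deg


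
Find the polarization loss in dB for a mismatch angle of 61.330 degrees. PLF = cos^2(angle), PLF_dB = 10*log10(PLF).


PLF_linear = cos^2(61.330 deg) = 0.2301736
PLF_dB = 10 * log10(0.2301736) = -6.379 dB

-6.379 dB


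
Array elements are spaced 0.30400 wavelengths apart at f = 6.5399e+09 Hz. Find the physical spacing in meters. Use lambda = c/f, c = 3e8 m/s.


lambda = c / f = 3.0000e+08 / 6.5399e+09 = 0.04587226 m
d = 0.30400 * 0.04587226 = 0.01395 m

0.01395 m


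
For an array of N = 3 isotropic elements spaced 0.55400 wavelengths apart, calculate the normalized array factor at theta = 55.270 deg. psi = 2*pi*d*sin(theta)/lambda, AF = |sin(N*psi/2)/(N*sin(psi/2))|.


psi = 2*pi*0.55400*sin(55.270 deg) = 2.860751 rad
AF = |sin(3*2.860751/2) / (3*sin(2.860751/2))| = 0.3072

0.3072


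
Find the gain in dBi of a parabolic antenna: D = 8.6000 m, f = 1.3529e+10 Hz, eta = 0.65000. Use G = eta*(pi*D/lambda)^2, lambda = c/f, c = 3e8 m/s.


lambda = c / f = 3.0000e+08 / 1.3529e+10 = 0.02217459 m
G_linear = 0.65000 * (pi * 8.6000 / 0.02217459)^2 = 964936.7
G_dBi = 10 * log10(964936.7) = 59.84 dBi

59.84 dBi


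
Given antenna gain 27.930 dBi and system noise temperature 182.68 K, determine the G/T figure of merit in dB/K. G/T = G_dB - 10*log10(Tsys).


G/T = 27.930 - 10*log10(182.68) = 27.930 - 22.61691 = 5.313 dB/K

5.313 dB/K


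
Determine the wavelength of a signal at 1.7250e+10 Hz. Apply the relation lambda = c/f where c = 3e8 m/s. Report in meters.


lambda = c / f = 3.0000e+08 / 1.7250e+10 = 0.01739 m

0.01739 m


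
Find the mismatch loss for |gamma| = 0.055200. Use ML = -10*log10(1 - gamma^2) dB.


ML = -10 * log10(1 - 0.055200^2) = -10 * log10(0.99695296) = 0.01325 dB

0.01325 dB


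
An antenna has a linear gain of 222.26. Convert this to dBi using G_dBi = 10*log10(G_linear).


G_dBi = 10 * log10(222.26) = 23.47 dBi

23.47 dBi


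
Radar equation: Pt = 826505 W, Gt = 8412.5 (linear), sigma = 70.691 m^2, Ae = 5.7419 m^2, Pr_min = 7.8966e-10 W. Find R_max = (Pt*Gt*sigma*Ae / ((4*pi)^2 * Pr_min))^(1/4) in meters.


R^4 = 826505*8412.5*70.691*5.7419 / ((4*pi)^2 * 7.8966e-10) = 2.263239e+19
R_max = 2.263239e+19^0.25 = 68974 m

68974 m


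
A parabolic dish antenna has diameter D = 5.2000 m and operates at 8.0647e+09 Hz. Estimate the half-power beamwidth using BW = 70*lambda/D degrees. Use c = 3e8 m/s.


lambda = c / f = 3.0000e+08 / 8.0647e+09 = 0.03719915 m
BW = 70 * 0.03719915 / 5.2000 = 0.5008 deg

0.5008 deg


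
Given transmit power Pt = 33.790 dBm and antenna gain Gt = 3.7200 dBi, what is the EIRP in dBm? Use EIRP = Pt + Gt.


EIRP = Pt + Gt = 33.790 + 3.7200 = 37.51 dBm

37.51 dBm


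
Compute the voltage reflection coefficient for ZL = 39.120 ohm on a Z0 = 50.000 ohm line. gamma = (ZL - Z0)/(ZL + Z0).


gamma = (39.120 - 50.000) / (39.120 + 50.000) = -0.1221

-0.1221


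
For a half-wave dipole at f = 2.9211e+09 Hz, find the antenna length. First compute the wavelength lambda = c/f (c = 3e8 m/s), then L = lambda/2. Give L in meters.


lambda = c / f = 3.0000e+08 / 2.9211e+09 = 0.1027010 m
L = lambda / 2 = 0.1027010 / 2 = 0.05135 m

0.05135 m
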